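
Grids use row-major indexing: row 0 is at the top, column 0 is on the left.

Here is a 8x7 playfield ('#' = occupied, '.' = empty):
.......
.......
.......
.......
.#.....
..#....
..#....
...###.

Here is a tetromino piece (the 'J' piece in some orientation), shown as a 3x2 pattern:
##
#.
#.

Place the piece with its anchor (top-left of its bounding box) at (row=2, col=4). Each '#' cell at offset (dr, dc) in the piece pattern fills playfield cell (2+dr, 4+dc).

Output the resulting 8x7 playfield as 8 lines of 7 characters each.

Answer: .......
.......
....##.
....#..
.#..#..
..#....
..#....
...###.

Derivation:
Fill (2+0,4+0) = (2,4)
Fill (2+0,4+1) = (2,5)
Fill (2+1,4+0) = (3,4)
Fill (2+2,4+0) = (4,4)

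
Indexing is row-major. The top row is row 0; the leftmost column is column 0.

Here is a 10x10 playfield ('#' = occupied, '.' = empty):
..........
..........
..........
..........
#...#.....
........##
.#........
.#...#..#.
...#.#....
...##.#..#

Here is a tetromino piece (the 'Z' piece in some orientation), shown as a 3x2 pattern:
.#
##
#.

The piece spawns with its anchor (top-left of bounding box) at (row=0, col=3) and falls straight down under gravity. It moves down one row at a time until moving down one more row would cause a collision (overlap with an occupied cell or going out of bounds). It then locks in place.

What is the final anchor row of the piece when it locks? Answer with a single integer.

Answer: 2

Derivation:
Spawn at (row=0, col=3). Try each row:
  row 0: fits
  row 1: fits
  row 2: fits
  row 3: blocked -> lock at row 2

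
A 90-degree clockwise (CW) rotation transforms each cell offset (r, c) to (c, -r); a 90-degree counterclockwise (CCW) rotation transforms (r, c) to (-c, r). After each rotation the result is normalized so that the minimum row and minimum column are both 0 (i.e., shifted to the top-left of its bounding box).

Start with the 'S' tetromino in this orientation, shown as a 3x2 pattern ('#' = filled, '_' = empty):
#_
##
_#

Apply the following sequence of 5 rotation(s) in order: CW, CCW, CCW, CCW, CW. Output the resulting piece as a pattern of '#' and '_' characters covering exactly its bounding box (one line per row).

Start:
#_
##
_#
After rotation 1 (CW):
_##
##_
After rotation 2 (CCW):
#_
##
_#
After rotation 3 (CCW):
_##
##_
After rotation 4 (CCW):
#_
##
_#
After rotation 5 (CW):
_##
##_

Answer: _##
##_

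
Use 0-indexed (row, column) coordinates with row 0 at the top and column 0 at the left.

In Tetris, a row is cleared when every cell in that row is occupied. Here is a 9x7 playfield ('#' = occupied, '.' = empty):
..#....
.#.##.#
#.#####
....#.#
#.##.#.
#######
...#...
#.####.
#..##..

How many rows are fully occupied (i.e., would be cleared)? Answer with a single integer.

Check each row:
  row 0: 6 empty cells -> not full
  row 1: 3 empty cells -> not full
  row 2: 1 empty cell -> not full
  row 3: 5 empty cells -> not full
  row 4: 3 empty cells -> not full
  row 5: 0 empty cells -> FULL (clear)
  row 6: 6 empty cells -> not full
  row 7: 2 empty cells -> not full
  row 8: 4 empty cells -> not full
Total rows cleared: 1

Answer: 1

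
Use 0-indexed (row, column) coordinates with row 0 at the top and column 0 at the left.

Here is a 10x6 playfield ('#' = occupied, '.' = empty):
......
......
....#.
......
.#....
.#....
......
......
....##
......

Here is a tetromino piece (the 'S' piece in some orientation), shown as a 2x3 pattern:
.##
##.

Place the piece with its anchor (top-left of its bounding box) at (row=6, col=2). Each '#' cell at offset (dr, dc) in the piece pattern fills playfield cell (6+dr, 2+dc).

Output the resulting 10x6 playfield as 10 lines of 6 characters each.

Fill (6+0,2+1) = (6,3)
Fill (6+0,2+2) = (6,4)
Fill (6+1,2+0) = (7,2)
Fill (6+1,2+1) = (7,3)

Answer: ......
......
....#.
......
.#....
.#....
...##.
..##..
....##
......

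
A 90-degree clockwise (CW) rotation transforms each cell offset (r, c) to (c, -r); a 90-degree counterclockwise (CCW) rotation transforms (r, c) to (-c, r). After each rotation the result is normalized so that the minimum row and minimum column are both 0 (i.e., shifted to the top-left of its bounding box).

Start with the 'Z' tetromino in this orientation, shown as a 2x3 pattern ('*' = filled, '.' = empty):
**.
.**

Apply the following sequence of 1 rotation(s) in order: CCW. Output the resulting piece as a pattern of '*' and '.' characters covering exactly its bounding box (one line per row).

Answer: .*
**
*.

Derivation:
Start:
**.
.**
After rotation 1 (CCW):
.*
**
*.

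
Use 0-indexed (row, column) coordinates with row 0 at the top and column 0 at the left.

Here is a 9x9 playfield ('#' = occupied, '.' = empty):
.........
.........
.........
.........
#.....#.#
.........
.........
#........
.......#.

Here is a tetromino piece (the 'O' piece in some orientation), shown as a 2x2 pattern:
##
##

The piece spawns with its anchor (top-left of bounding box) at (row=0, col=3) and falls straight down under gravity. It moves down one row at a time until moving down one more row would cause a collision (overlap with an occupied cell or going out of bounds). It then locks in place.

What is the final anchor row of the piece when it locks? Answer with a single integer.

Answer: 7

Derivation:
Spawn at (row=0, col=3). Try each row:
  row 0: fits
  row 1: fits
  row 2: fits
  row 3: fits
  row 4: fits
  row 5: fits
  row 6: fits
  row 7: fits
  row 8: blocked -> lock at row 7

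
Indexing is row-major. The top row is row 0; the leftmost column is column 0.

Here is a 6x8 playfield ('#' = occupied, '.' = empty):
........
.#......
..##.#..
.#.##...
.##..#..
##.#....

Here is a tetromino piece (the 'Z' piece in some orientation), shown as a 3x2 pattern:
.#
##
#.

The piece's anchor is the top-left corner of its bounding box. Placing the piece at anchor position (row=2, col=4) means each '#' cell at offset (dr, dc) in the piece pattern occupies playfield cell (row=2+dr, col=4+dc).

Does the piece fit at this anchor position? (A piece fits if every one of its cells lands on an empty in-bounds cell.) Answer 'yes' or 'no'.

Answer: no

Derivation:
Check each piece cell at anchor (2, 4):
  offset (0,1) -> (2,5): occupied ('#') -> FAIL
  offset (1,0) -> (3,4): occupied ('#') -> FAIL
  offset (1,1) -> (3,5): empty -> OK
  offset (2,0) -> (4,4): empty -> OK
All cells valid: no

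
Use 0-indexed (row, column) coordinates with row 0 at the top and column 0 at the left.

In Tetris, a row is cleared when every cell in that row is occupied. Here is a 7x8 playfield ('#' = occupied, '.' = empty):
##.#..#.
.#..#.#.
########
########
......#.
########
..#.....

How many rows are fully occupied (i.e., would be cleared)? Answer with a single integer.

Answer: 3

Derivation:
Check each row:
  row 0: 4 empty cells -> not full
  row 1: 5 empty cells -> not full
  row 2: 0 empty cells -> FULL (clear)
  row 3: 0 empty cells -> FULL (clear)
  row 4: 7 empty cells -> not full
  row 5: 0 empty cells -> FULL (clear)
  row 6: 7 empty cells -> not full
Total rows cleared: 3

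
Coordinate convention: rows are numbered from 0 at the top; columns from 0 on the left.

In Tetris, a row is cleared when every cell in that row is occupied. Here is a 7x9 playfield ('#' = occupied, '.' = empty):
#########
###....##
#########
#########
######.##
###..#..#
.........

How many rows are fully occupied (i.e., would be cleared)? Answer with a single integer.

Answer: 3

Derivation:
Check each row:
  row 0: 0 empty cells -> FULL (clear)
  row 1: 4 empty cells -> not full
  row 2: 0 empty cells -> FULL (clear)
  row 3: 0 empty cells -> FULL (clear)
  row 4: 1 empty cell -> not full
  row 5: 4 empty cells -> not full
  row 6: 9 empty cells -> not full
Total rows cleared: 3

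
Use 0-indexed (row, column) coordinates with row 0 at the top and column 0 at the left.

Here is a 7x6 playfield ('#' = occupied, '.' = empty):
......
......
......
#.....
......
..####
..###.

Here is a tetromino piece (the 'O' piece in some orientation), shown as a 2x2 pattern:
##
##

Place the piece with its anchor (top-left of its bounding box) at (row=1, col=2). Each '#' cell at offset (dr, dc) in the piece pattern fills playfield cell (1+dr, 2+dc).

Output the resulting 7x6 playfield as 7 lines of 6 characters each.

Answer: ......
..##..
..##..
#.....
......
..####
..###.

Derivation:
Fill (1+0,2+0) = (1,2)
Fill (1+0,2+1) = (1,3)
Fill (1+1,2+0) = (2,2)
Fill (1+1,2+1) = (2,3)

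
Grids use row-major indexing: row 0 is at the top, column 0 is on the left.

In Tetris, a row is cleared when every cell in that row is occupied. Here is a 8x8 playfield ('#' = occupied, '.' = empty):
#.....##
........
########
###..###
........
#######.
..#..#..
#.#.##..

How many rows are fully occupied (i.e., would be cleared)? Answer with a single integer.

Check each row:
  row 0: 5 empty cells -> not full
  row 1: 8 empty cells -> not full
  row 2: 0 empty cells -> FULL (clear)
  row 3: 2 empty cells -> not full
  row 4: 8 empty cells -> not full
  row 5: 1 empty cell -> not full
  row 6: 6 empty cells -> not full
  row 7: 4 empty cells -> not full
Total rows cleared: 1

Answer: 1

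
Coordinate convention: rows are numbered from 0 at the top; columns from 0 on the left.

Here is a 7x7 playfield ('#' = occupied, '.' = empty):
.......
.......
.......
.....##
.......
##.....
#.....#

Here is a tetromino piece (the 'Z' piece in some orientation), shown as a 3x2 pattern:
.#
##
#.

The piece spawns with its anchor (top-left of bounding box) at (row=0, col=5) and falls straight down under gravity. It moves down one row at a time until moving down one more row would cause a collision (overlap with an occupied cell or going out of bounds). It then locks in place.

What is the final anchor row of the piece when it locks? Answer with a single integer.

Answer: 0

Derivation:
Spawn at (row=0, col=5). Try each row:
  row 0: fits
  row 1: blocked -> lock at row 0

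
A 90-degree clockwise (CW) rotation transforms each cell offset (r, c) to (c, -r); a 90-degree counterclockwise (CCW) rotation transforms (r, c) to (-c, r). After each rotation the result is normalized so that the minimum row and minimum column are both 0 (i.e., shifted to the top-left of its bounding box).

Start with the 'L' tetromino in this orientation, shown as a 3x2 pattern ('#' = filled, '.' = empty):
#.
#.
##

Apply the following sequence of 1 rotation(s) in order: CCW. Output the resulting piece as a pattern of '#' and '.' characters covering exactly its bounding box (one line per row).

Answer: ..#
###

Derivation:
Start:
#.
#.
##
After rotation 1 (CCW):
..#
###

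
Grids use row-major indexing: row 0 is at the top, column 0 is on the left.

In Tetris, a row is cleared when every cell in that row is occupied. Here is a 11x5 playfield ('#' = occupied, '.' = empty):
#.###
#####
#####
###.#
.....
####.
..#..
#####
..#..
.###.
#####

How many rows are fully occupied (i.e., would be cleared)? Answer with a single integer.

Check each row:
  row 0: 1 empty cell -> not full
  row 1: 0 empty cells -> FULL (clear)
  row 2: 0 empty cells -> FULL (clear)
  row 3: 1 empty cell -> not full
  row 4: 5 empty cells -> not full
  row 5: 1 empty cell -> not full
  row 6: 4 empty cells -> not full
  row 7: 0 empty cells -> FULL (clear)
  row 8: 4 empty cells -> not full
  row 9: 2 empty cells -> not full
  row 10: 0 empty cells -> FULL (clear)
Total rows cleared: 4

Answer: 4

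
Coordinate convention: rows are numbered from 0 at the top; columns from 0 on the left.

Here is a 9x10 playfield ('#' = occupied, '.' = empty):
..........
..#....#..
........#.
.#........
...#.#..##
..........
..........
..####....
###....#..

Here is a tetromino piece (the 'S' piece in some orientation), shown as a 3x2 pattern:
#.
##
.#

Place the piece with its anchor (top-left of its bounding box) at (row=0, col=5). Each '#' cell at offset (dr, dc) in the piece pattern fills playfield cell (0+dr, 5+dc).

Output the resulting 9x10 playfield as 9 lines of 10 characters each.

Answer: .....#....
..#..###..
......#.#.
.#........
...#.#..##
..........
..........
..####....
###....#..

Derivation:
Fill (0+0,5+0) = (0,5)
Fill (0+1,5+0) = (1,5)
Fill (0+1,5+1) = (1,6)
Fill (0+2,5+1) = (2,6)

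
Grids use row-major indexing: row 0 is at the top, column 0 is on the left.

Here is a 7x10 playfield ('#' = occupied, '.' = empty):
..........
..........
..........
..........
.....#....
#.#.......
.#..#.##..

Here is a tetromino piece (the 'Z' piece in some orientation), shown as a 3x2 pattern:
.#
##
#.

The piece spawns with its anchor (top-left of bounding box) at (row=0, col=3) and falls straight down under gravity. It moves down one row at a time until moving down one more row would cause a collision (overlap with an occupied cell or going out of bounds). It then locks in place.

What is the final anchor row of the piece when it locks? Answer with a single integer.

Spawn at (row=0, col=3). Try each row:
  row 0: fits
  row 1: fits
  row 2: fits
  row 3: fits
  row 4: fits
  row 5: blocked -> lock at row 4

Answer: 4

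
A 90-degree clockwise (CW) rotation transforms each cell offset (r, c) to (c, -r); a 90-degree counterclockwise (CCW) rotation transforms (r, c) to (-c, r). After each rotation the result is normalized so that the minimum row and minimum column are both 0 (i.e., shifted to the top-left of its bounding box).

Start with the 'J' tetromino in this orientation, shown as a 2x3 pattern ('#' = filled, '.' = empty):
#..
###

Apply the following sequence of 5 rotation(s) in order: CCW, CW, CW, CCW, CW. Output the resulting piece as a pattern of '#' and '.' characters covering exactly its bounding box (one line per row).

Answer: ##
#.
#.

Derivation:
Start:
#..
###
After rotation 1 (CCW):
.#
.#
##
After rotation 2 (CW):
#..
###
After rotation 3 (CW):
##
#.
#.
After rotation 4 (CCW):
#..
###
After rotation 5 (CW):
##
#.
#.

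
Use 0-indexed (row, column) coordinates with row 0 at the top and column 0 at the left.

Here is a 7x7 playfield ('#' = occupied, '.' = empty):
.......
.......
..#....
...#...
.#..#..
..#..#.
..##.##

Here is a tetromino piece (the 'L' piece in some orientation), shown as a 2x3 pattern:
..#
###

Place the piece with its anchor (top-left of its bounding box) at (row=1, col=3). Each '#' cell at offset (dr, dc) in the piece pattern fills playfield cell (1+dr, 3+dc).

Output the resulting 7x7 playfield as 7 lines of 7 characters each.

Fill (1+0,3+2) = (1,5)
Fill (1+1,3+0) = (2,3)
Fill (1+1,3+1) = (2,4)
Fill (1+1,3+2) = (2,5)

Answer: .......
.....#.
..####.
...#...
.#..#..
..#..#.
..##.##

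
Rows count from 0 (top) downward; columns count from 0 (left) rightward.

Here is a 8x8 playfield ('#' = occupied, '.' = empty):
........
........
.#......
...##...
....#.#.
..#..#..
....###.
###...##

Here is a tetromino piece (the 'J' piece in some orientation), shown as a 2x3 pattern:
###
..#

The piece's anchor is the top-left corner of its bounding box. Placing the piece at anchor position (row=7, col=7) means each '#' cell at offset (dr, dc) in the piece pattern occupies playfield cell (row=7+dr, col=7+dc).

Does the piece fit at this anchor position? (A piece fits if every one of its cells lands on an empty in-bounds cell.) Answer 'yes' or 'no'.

Answer: no

Derivation:
Check each piece cell at anchor (7, 7):
  offset (0,0) -> (7,7): occupied ('#') -> FAIL
  offset (0,1) -> (7,8): out of bounds -> FAIL
  offset (0,2) -> (7,9): out of bounds -> FAIL
  offset (1,2) -> (8,9): out of bounds -> FAIL
All cells valid: no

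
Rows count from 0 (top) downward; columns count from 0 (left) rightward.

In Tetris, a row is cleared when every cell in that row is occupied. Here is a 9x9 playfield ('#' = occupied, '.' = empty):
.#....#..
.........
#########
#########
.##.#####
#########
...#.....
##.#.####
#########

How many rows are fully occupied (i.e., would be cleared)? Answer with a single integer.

Answer: 4

Derivation:
Check each row:
  row 0: 7 empty cells -> not full
  row 1: 9 empty cells -> not full
  row 2: 0 empty cells -> FULL (clear)
  row 3: 0 empty cells -> FULL (clear)
  row 4: 2 empty cells -> not full
  row 5: 0 empty cells -> FULL (clear)
  row 6: 8 empty cells -> not full
  row 7: 2 empty cells -> not full
  row 8: 0 empty cells -> FULL (clear)
Total rows cleared: 4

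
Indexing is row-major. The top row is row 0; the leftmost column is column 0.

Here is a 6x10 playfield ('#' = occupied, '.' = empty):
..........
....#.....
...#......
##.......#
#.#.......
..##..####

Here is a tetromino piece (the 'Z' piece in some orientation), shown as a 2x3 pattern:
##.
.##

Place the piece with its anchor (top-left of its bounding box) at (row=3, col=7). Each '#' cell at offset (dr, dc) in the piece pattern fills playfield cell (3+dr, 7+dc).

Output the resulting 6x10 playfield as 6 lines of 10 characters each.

Fill (3+0,7+0) = (3,7)
Fill (3+0,7+1) = (3,8)
Fill (3+1,7+1) = (4,8)
Fill (3+1,7+2) = (4,9)

Answer: ..........
....#.....
...#......
##.....###
#.#.....##
..##..####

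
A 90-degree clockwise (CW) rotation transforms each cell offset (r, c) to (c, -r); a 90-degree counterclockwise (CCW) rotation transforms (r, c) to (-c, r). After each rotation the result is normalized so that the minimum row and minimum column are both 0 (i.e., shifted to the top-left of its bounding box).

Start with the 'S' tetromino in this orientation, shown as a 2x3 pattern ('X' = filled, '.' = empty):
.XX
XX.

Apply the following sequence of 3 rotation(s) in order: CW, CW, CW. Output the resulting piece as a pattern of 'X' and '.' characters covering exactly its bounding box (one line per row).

Answer: X.
XX
.X

Derivation:
Start:
.XX
XX.
After rotation 1 (CW):
X.
XX
.X
After rotation 2 (CW):
.XX
XX.
After rotation 3 (CW):
X.
XX
.X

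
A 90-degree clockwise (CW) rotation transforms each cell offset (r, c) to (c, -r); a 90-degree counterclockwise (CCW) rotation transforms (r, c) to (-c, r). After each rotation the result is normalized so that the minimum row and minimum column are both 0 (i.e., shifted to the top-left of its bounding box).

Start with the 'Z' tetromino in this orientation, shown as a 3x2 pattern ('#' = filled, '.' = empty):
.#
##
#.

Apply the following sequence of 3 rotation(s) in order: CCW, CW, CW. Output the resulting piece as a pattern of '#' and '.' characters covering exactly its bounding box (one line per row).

Answer: ##.
.##

Derivation:
Start:
.#
##
#.
After rotation 1 (CCW):
##.
.##
After rotation 2 (CW):
.#
##
#.
After rotation 3 (CW):
##.
.##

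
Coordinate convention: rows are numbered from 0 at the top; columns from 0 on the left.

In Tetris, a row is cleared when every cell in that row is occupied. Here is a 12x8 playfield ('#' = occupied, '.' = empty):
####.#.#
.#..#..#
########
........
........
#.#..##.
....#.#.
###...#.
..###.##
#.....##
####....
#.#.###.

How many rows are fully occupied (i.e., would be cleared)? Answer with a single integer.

Answer: 1

Derivation:
Check each row:
  row 0: 2 empty cells -> not full
  row 1: 5 empty cells -> not full
  row 2: 0 empty cells -> FULL (clear)
  row 3: 8 empty cells -> not full
  row 4: 8 empty cells -> not full
  row 5: 4 empty cells -> not full
  row 6: 6 empty cells -> not full
  row 7: 4 empty cells -> not full
  row 8: 3 empty cells -> not full
  row 9: 5 empty cells -> not full
  row 10: 4 empty cells -> not full
  row 11: 3 empty cells -> not full
Total rows cleared: 1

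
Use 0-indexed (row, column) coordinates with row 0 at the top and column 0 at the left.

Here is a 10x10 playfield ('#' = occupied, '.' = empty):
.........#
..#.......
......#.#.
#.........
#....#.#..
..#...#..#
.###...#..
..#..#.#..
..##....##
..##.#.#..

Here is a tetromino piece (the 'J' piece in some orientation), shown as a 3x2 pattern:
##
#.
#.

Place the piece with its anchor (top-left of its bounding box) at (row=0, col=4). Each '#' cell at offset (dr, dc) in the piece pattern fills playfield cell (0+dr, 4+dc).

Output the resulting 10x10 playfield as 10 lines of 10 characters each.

Fill (0+0,4+0) = (0,4)
Fill (0+0,4+1) = (0,5)
Fill (0+1,4+0) = (1,4)
Fill (0+2,4+0) = (2,4)

Answer: ....##...#
..#.#.....
....#.#.#.
#.........
#....#.#..
..#...#..#
.###...#..
..#..#.#..
..##....##
..##.#.#..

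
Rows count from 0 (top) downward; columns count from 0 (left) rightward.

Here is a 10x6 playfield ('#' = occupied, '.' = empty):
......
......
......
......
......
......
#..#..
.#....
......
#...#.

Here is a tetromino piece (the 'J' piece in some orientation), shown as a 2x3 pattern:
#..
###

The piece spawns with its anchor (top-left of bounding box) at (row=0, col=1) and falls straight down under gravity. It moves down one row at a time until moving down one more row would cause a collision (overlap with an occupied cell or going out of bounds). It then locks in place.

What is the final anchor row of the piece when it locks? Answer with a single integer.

Spawn at (row=0, col=1). Try each row:
  row 0: fits
  row 1: fits
  row 2: fits
  row 3: fits
  row 4: fits
  row 5: blocked -> lock at row 4

Answer: 4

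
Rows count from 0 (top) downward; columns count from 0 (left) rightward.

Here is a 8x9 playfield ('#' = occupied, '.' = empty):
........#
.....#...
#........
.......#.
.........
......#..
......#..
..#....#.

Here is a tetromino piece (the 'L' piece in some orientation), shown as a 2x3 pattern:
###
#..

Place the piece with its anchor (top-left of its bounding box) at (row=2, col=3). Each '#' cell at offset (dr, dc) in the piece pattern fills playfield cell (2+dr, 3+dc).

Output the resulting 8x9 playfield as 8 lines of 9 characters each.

Answer: ........#
.....#...
#..###...
...#...#.
.........
......#..
......#..
..#....#.

Derivation:
Fill (2+0,3+0) = (2,3)
Fill (2+0,3+1) = (2,4)
Fill (2+0,3+2) = (2,5)
Fill (2+1,3+0) = (3,3)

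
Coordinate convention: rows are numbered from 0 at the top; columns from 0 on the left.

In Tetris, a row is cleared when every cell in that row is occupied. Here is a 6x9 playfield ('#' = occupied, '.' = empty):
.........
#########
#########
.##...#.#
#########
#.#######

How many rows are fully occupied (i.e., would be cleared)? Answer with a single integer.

Check each row:
  row 0: 9 empty cells -> not full
  row 1: 0 empty cells -> FULL (clear)
  row 2: 0 empty cells -> FULL (clear)
  row 3: 5 empty cells -> not full
  row 4: 0 empty cells -> FULL (clear)
  row 5: 1 empty cell -> not full
Total rows cleared: 3

Answer: 3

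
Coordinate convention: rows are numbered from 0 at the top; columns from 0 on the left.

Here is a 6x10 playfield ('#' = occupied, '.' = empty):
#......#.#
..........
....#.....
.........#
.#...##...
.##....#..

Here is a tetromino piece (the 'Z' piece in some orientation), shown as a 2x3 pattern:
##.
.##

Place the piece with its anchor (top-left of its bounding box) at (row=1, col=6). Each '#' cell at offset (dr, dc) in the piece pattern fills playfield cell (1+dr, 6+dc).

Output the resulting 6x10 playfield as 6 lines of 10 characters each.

Answer: #......#.#
......##..
....#..##.
.........#
.#...##...
.##....#..

Derivation:
Fill (1+0,6+0) = (1,6)
Fill (1+0,6+1) = (1,7)
Fill (1+1,6+1) = (2,7)
Fill (1+1,6+2) = (2,8)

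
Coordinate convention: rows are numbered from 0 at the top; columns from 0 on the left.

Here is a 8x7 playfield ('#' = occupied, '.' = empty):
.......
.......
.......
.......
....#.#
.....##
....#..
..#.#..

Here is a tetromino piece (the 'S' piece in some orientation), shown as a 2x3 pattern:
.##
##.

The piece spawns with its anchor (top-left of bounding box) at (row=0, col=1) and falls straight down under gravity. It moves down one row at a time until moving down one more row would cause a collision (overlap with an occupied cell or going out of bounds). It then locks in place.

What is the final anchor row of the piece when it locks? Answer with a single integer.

Answer: 5

Derivation:
Spawn at (row=0, col=1). Try each row:
  row 0: fits
  row 1: fits
  row 2: fits
  row 3: fits
  row 4: fits
  row 5: fits
  row 6: blocked -> lock at row 5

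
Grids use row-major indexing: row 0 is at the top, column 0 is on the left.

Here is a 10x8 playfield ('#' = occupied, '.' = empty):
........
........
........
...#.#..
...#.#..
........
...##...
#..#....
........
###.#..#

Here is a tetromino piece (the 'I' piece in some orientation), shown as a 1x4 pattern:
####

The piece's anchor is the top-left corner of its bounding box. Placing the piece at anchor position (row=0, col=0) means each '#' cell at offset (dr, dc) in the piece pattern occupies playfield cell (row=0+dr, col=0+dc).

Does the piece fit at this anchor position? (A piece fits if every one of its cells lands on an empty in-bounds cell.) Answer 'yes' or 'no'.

Check each piece cell at anchor (0, 0):
  offset (0,0) -> (0,0): empty -> OK
  offset (0,1) -> (0,1): empty -> OK
  offset (0,2) -> (0,2): empty -> OK
  offset (0,3) -> (0,3): empty -> OK
All cells valid: yes

Answer: yes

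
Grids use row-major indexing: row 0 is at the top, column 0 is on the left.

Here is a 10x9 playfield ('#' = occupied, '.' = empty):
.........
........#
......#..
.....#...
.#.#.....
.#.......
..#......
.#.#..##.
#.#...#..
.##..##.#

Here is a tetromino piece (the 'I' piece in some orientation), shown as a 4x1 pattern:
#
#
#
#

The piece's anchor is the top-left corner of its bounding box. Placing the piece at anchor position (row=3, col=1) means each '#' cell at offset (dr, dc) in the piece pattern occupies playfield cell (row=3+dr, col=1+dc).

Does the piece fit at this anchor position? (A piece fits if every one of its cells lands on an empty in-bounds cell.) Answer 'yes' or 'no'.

Answer: no

Derivation:
Check each piece cell at anchor (3, 1):
  offset (0,0) -> (3,1): empty -> OK
  offset (1,0) -> (4,1): occupied ('#') -> FAIL
  offset (2,0) -> (5,1): occupied ('#') -> FAIL
  offset (3,0) -> (6,1): empty -> OK
All cells valid: no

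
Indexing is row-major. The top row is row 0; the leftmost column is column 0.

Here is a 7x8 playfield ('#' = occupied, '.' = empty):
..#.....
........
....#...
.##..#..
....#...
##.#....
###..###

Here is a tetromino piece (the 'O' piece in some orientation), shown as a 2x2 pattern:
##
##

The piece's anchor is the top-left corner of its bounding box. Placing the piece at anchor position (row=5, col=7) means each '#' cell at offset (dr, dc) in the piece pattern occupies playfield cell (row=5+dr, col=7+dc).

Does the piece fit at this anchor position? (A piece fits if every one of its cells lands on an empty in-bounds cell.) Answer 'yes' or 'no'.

Check each piece cell at anchor (5, 7):
  offset (0,0) -> (5,7): empty -> OK
  offset (0,1) -> (5,8): out of bounds -> FAIL
  offset (1,0) -> (6,7): occupied ('#') -> FAIL
  offset (1,1) -> (6,8): out of bounds -> FAIL
All cells valid: no

Answer: no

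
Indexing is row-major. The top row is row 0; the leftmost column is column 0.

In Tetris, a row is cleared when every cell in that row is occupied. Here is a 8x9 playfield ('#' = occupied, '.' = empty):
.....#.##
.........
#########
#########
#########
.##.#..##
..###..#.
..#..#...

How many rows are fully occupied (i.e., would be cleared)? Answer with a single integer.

Answer: 3

Derivation:
Check each row:
  row 0: 6 empty cells -> not full
  row 1: 9 empty cells -> not full
  row 2: 0 empty cells -> FULL (clear)
  row 3: 0 empty cells -> FULL (clear)
  row 4: 0 empty cells -> FULL (clear)
  row 5: 4 empty cells -> not full
  row 6: 5 empty cells -> not full
  row 7: 7 empty cells -> not full
Total rows cleared: 3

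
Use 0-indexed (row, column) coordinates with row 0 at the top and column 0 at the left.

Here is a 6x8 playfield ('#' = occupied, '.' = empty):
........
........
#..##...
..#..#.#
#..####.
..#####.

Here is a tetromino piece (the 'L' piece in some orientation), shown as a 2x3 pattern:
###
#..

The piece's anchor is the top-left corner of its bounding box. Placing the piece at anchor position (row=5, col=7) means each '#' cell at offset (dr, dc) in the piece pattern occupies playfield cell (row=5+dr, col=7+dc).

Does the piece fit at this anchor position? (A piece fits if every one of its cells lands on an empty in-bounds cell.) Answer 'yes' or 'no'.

Check each piece cell at anchor (5, 7):
  offset (0,0) -> (5,7): empty -> OK
  offset (0,1) -> (5,8): out of bounds -> FAIL
  offset (0,2) -> (5,9): out of bounds -> FAIL
  offset (1,0) -> (6,7): out of bounds -> FAIL
All cells valid: no

Answer: no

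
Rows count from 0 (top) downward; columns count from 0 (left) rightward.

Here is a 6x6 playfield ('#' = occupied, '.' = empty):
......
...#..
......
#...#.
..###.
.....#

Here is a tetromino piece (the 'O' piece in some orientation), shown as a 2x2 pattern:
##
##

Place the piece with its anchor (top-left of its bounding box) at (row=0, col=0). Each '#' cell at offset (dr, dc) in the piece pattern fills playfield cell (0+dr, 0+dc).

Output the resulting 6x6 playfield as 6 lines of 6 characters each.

Fill (0+0,0+0) = (0,0)
Fill (0+0,0+1) = (0,1)
Fill (0+1,0+0) = (1,0)
Fill (0+1,0+1) = (1,1)

Answer: ##....
##.#..
......
#...#.
..###.
.....#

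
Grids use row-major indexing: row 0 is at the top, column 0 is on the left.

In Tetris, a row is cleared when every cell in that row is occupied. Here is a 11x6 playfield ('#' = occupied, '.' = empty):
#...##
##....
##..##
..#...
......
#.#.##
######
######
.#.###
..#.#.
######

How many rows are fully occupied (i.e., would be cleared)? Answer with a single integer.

Check each row:
  row 0: 3 empty cells -> not full
  row 1: 4 empty cells -> not full
  row 2: 2 empty cells -> not full
  row 3: 5 empty cells -> not full
  row 4: 6 empty cells -> not full
  row 5: 2 empty cells -> not full
  row 6: 0 empty cells -> FULL (clear)
  row 7: 0 empty cells -> FULL (clear)
  row 8: 2 empty cells -> not full
  row 9: 4 empty cells -> not full
  row 10: 0 empty cells -> FULL (clear)
Total rows cleared: 3

Answer: 3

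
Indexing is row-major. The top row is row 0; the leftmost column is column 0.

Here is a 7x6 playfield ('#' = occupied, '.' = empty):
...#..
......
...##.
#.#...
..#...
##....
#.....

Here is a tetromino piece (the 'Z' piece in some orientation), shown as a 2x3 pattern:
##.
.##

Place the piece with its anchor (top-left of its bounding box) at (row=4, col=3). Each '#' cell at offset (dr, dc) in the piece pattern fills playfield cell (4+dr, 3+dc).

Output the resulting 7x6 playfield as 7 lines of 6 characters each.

Answer: ...#..
......
...##.
#.#...
..###.
##..##
#.....

Derivation:
Fill (4+0,3+0) = (4,3)
Fill (4+0,3+1) = (4,4)
Fill (4+1,3+1) = (5,4)
Fill (4+1,3+2) = (5,5)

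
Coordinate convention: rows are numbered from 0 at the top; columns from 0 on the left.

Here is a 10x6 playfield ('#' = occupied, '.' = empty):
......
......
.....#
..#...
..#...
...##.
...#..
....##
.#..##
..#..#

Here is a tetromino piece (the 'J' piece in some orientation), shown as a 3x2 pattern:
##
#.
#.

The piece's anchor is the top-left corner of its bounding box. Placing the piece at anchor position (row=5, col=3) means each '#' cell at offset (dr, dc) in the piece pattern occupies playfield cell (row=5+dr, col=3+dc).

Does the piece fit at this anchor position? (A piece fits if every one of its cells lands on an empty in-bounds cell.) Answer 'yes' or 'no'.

Check each piece cell at anchor (5, 3):
  offset (0,0) -> (5,3): occupied ('#') -> FAIL
  offset (0,1) -> (5,4): occupied ('#') -> FAIL
  offset (1,0) -> (6,3): occupied ('#') -> FAIL
  offset (2,0) -> (7,3): empty -> OK
All cells valid: no

Answer: no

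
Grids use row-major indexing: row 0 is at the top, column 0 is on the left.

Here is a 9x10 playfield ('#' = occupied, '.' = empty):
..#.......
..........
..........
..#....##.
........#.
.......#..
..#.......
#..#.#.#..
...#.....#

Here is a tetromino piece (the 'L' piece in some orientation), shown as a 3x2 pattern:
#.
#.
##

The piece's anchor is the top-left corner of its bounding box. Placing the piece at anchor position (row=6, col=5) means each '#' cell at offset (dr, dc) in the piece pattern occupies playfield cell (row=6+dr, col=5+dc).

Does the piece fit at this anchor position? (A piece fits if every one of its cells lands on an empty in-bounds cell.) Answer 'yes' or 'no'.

Answer: no

Derivation:
Check each piece cell at anchor (6, 5):
  offset (0,0) -> (6,5): empty -> OK
  offset (1,0) -> (7,5): occupied ('#') -> FAIL
  offset (2,0) -> (8,5): empty -> OK
  offset (2,1) -> (8,6): empty -> OK
All cells valid: no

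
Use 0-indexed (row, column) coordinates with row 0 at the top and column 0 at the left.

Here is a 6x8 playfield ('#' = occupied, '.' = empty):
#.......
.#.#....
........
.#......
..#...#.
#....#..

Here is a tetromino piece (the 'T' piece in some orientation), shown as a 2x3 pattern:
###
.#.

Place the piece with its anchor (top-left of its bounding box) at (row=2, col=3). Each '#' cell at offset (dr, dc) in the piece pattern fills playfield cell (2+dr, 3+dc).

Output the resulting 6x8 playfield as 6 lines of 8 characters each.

Fill (2+0,3+0) = (2,3)
Fill (2+0,3+1) = (2,4)
Fill (2+0,3+2) = (2,5)
Fill (2+1,3+1) = (3,4)

Answer: #.......
.#.#....
...###..
.#..#...
..#...#.
#....#..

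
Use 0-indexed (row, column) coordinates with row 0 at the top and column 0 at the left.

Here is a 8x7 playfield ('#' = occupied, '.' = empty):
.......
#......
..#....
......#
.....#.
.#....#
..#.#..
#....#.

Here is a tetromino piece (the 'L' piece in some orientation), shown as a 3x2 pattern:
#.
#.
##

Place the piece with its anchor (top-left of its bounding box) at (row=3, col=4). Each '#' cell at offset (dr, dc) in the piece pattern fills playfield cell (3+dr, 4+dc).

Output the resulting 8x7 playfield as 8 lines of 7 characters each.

Answer: .......
#......
..#....
....#.#
....##.
.#..###
..#.#..
#....#.

Derivation:
Fill (3+0,4+0) = (3,4)
Fill (3+1,4+0) = (4,4)
Fill (3+2,4+0) = (5,4)
Fill (3+2,4+1) = (5,5)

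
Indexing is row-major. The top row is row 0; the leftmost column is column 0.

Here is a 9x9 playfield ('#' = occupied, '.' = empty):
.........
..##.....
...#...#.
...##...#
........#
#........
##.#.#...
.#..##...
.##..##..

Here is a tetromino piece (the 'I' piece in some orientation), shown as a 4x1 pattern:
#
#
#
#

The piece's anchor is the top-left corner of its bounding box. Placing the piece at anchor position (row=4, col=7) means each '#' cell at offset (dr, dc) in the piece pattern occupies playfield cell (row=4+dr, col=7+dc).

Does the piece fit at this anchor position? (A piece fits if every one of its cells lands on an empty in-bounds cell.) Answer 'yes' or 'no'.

Answer: yes

Derivation:
Check each piece cell at anchor (4, 7):
  offset (0,0) -> (4,7): empty -> OK
  offset (1,0) -> (5,7): empty -> OK
  offset (2,0) -> (6,7): empty -> OK
  offset (3,0) -> (7,7): empty -> OK
All cells valid: yes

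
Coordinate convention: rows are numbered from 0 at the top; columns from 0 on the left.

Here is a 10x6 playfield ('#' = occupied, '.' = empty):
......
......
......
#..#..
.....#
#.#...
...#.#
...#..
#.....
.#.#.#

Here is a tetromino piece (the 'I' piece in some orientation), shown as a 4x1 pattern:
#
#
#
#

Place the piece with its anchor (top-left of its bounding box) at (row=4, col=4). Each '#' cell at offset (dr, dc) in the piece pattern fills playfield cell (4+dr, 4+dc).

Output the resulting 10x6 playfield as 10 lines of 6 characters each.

Fill (4+0,4+0) = (4,4)
Fill (4+1,4+0) = (5,4)
Fill (4+2,4+0) = (6,4)
Fill (4+3,4+0) = (7,4)

Answer: ......
......
......
#..#..
....##
#.#.#.
...###
...##.
#.....
.#.#.#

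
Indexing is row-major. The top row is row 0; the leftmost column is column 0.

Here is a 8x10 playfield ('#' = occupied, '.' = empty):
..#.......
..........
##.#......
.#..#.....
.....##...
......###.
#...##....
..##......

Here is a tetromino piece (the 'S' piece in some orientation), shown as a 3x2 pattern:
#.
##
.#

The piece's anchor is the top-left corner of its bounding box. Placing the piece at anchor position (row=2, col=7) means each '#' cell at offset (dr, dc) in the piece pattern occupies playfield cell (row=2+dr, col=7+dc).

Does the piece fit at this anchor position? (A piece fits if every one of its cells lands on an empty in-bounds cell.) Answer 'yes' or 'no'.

Answer: yes

Derivation:
Check each piece cell at anchor (2, 7):
  offset (0,0) -> (2,7): empty -> OK
  offset (1,0) -> (3,7): empty -> OK
  offset (1,1) -> (3,8): empty -> OK
  offset (2,1) -> (4,8): empty -> OK
All cells valid: yes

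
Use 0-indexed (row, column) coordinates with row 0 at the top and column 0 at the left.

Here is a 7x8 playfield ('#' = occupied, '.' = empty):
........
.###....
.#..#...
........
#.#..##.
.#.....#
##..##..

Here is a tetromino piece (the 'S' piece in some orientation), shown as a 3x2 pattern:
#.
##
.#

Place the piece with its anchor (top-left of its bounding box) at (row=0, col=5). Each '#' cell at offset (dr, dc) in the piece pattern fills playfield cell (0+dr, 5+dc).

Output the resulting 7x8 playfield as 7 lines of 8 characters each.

Fill (0+0,5+0) = (0,5)
Fill (0+1,5+0) = (1,5)
Fill (0+1,5+1) = (1,6)
Fill (0+2,5+1) = (2,6)

Answer: .....#..
.###.##.
.#..#.#.
........
#.#..##.
.#.....#
##..##..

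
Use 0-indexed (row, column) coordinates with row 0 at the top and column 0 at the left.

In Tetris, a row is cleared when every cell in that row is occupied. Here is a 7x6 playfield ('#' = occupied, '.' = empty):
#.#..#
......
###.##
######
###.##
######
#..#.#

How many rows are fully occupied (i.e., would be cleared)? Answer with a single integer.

Answer: 2

Derivation:
Check each row:
  row 0: 3 empty cells -> not full
  row 1: 6 empty cells -> not full
  row 2: 1 empty cell -> not full
  row 3: 0 empty cells -> FULL (clear)
  row 4: 1 empty cell -> not full
  row 5: 0 empty cells -> FULL (clear)
  row 6: 3 empty cells -> not full
Total rows cleared: 2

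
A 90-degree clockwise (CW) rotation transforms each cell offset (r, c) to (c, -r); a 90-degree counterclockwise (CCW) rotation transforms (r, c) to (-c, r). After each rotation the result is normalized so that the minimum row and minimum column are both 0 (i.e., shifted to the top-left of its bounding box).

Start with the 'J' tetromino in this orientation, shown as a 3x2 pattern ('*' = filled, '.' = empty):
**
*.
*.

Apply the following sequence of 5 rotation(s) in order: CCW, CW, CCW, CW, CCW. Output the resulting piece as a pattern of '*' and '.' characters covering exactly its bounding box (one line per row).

Answer: *..
***

Derivation:
Start:
**
*.
*.
After rotation 1 (CCW):
*..
***
After rotation 2 (CW):
**
*.
*.
After rotation 3 (CCW):
*..
***
After rotation 4 (CW):
**
*.
*.
After rotation 5 (CCW):
*..
***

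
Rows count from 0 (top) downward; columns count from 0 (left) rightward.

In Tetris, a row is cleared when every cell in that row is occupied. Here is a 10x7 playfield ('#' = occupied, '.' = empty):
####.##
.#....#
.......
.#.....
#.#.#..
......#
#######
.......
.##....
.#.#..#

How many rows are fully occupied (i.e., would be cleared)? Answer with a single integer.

Check each row:
  row 0: 1 empty cell -> not full
  row 1: 5 empty cells -> not full
  row 2: 7 empty cells -> not full
  row 3: 6 empty cells -> not full
  row 4: 4 empty cells -> not full
  row 5: 6 empty cells -> not full
  row 6: 0 empty cells -> FULL (clear)
  row 7: 7 empty cells -> not full
  row 8: 5 empty cells -> not full
  row 9: 4 empty cells -> not full
Total rows cleared: 1

Answer: 1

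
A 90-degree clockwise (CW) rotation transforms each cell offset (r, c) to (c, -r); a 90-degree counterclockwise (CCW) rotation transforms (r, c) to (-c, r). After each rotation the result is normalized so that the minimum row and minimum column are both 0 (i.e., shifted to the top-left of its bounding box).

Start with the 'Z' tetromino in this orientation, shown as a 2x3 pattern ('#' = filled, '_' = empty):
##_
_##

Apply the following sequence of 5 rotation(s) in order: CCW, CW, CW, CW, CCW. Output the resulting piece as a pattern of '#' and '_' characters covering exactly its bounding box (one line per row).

Start:
##_
_##
After rotation 1 (CCW):
_#
##
#_
After rotation 2 (CW):
##_
_##
After rotation 3 (CW):
_#
##
#_
After rotation 4 (CW):
##_
_##
After rotation 5 (CCW):
_#
##
#_

Answer: _#
##
#_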